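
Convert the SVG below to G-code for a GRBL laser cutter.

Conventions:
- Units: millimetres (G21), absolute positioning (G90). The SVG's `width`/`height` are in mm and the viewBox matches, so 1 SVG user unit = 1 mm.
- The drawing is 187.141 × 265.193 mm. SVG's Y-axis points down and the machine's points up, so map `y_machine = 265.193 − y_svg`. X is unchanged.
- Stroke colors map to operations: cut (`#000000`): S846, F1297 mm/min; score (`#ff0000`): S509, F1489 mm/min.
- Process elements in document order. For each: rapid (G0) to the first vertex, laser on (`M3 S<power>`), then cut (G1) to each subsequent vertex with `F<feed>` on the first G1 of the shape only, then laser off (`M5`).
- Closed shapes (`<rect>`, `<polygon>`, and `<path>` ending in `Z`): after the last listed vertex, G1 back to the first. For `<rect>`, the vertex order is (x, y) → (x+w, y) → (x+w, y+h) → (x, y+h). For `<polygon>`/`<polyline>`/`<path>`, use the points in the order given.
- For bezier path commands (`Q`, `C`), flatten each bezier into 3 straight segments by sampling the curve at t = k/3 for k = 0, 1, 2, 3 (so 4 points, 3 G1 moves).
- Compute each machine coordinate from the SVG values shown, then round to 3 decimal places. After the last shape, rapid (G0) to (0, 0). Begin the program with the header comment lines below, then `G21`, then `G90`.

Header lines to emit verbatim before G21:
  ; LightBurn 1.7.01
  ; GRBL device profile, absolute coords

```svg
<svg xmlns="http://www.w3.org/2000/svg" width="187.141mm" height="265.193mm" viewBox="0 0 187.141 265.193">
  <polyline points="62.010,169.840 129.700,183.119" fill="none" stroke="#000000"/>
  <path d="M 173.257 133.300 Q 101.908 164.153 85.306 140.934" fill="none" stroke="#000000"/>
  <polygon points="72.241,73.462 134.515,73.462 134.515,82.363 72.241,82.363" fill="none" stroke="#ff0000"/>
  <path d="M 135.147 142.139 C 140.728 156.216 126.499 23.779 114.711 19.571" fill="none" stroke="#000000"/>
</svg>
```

viewBox `0 0 187.141 265.193` with mm width/height → 1 unit = 1 mm. Flip: y_m = 265.193 − y_svg.

**Shape 1** — `<polyline>` line segment, stroke `#000000` → cut (S846, F1297). Machine vertices: (62.010,95.353) → (129.700,82.074). Open path.

**Shape 2** — `<path>` quadratic bezier, stroke `#000000` → cut (S846, F1297). Control points (SVG): P0=(173.257,133.300), P1=(101.908,164.153), P2=(85.306,140.934); sampled at t=k/3. Machine vertices: (173.257,131.893) → (131.774,117.332) → (102.457,114.788) → (85.306,124.259). Open path.

**Shape 3** — `<polygon>` rectangle, stroke `#ff0000` → score (S509, F1489). Machine vertices: (72.241,191.731) → (134.515,191.731) → (134.515,182.830) → (72.241,182.830) → (72.241,191.731). Closed: final G1 returns to the first vertex.

**Shape 4** — `<path>` cubic bezier, stroke `#000000` → cut (S846, F1297). Control points (SVG): P0=(135.147,142.139), P1=(140.728,156.216), P2=(126.499,23.779), P3=(114.711,19.571); sampled at t=k/3. Machine vertices: (135.147,123.054) → (134.949,147.639) → (126.489,208.847) → (114.711,245.622). Open path.

; LightBurn 1.7.01
; GRBL device profile, absolute coords
G21
G90
G0 X62.010 Y95.353
M3 S846
G1 X129.700 Y82.074 F1297
M5
G0 X173.257 Y131.893
M3 S846
G1 X131.774 Y117.332 F1297
G1 X102.457 Y114.788
G1 X85.306 Y124.259
M5
G0 X72.241 Y191.731
M3 S509
G1 X134.515 Y191.731 F1489
G1 X134.515 Y182.830
G1 X72.241 Y182.830
G1 X72.241 Y191.731
M5
G0 X135.147 Y123.054
M3 S846
G1 X134.949 Y147.639 F1297
G1 X126.489 Y208.847
G1 X114.711 Y245.622
M5
G0 X0.000 Y0.000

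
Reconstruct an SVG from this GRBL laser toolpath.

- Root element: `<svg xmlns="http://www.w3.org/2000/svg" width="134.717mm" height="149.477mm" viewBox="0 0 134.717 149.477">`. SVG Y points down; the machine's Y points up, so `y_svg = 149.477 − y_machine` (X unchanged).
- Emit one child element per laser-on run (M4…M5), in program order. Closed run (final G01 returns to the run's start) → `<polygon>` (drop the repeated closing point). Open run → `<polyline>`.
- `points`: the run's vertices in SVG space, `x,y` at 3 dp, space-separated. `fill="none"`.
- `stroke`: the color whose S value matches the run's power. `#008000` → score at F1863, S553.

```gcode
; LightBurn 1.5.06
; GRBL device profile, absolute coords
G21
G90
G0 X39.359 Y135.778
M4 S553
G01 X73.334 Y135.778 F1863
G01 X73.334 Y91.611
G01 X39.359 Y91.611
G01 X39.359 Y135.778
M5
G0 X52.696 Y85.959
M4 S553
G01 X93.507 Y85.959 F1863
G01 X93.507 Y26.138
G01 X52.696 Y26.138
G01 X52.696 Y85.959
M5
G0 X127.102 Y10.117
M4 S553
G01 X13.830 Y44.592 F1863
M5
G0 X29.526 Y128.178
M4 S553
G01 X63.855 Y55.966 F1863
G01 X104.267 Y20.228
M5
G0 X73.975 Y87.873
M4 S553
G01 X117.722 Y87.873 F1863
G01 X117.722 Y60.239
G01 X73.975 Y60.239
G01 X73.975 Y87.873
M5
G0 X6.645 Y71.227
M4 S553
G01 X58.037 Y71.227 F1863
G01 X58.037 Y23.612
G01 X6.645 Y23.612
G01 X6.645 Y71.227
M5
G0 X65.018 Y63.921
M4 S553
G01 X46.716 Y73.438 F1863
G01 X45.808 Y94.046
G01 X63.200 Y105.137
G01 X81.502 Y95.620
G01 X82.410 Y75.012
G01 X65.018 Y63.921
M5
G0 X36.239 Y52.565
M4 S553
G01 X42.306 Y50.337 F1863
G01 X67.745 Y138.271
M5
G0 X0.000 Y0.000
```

Machine Y-up, SVG Y-down with viewBox height 149.477, so y_svg = 149.477 − y_machine; X carries over. Every run uses S553, so all elements get stroke `#008000` (score).

Run 1: The run returns to its start, so emit a `<polygon>` with points (Y-flipped): 39.359,13.699 73.334,13.699 73.334,57.866 39.359,57.866.

Run 2: The run returns to its start, so emit a `<polygon>` with points (Y-flipped): 52.696,63.518 93.507,63.518 93.507,123.339 52.696,123.339.

Run 3: The run is open, so emit a `<polyline>` with points (Y-flipped): 127.102,139.360 13.830,104.885.

Run 4: The run is open, so emit a `<polyline>` with points (Y-flipped): 29.526,21.299 63.855,93.511 104.267,129.249.

Run 5: The run returns to its start, so emit a `<polygon>` with points (Y-flipped): 73.975,61.604 117.722,61.604 117.722,89.238 73.975,89.238.

Run 6: The run returns to its start, so emit a `<polygon>` with points (Y-flipped): 6.645,78.250 58.037,78.250 58.037,125.865 6.645,125.865.

Run 7: The run returns to its start, so emit a `<polygon>` with points (Y-flipped): 65.018,85.556 46.716,76.039 45.808,55.431 63.200,44.340 81.502,53.857 82.410,74.465.

Run 8: The run is open, so emit a `<polyline>` with points (Y-flipped): 36.239,96.912 42.306,99.140 67.745,11.206.

<svg xmlns="http://www.w3.org/2000/svg" width="134.717mm" height="149.477mm" viewBox="0 0 134.717 149.477">
  <polygon points="39.359,13.699 73.334,13.699 73.334,57.866 39.359,57.866" fill="none" stroke="#008000"/>
  <polygon points="52.696,63.518 93.507,63.518 93.507,123.339 52.696,123.339" fill="none" stroke="#008000"/>
  <polyline points="127.102,139.360 13.830,104.885" fill="none" stroke="#008000"/>
  <polyline points="29.526,21.299 63.855,93.511 104.267,129.249" fill="none" stroke="#008000"/>
  <polygon points="73.975,61.604 117.722,61.604 117.722,89.238 73.975,89.238" fill="none" stroke="#008000"/>
  <polygon points="6.645,78.250 58.037,78.250 58.037,125.865 6.645,125.865" fill="none" stroke="#008000"/>
  <polygon points="65.018,85.556 46.716,76.039 45.808,55.431 63.200,44.340 81.502,53.857 82.410,74.465" fill="none" stroke="#008000"/>
  <polyline points="36.239,96.912 42.306,99.140 67.745,11.206" fill="none" stroke="#008000"/>
</svg>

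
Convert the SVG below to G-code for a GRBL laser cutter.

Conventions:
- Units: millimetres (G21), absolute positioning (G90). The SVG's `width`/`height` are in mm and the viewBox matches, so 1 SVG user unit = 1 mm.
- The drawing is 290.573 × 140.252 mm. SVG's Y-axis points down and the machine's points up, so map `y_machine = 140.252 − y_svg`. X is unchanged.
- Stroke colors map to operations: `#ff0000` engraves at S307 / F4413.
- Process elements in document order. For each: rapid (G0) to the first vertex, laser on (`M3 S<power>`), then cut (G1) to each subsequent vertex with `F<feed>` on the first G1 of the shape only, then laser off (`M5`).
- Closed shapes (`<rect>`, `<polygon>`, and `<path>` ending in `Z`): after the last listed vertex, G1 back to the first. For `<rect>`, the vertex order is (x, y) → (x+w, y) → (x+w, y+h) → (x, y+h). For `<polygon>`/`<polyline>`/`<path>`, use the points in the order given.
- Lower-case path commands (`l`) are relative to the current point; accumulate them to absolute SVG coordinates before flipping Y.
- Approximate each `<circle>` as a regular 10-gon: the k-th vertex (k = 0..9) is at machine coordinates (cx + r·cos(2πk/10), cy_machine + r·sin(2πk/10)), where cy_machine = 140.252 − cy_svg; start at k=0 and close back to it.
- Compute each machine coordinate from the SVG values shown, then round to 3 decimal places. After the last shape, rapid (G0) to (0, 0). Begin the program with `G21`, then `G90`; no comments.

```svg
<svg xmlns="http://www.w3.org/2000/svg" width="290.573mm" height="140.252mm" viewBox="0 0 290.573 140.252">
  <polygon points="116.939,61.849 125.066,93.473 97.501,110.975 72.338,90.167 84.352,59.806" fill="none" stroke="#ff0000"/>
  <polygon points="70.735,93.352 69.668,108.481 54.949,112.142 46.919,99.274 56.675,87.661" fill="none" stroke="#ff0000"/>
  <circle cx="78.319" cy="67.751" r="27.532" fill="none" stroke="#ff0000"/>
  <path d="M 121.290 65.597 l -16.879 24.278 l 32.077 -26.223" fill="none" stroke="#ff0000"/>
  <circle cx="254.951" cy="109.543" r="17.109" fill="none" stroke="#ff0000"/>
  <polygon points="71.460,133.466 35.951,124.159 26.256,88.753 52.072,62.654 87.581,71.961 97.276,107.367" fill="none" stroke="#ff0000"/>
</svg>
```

viewBox `0 0 290.573 140.252` with mm width/height → 1 unit = 1 mm. Flip: y_m = 140.252 − y_svg.

**Shape 1** — `<polygon>` regular polygon, stroke `#ff0000` → engrave (S307, F4413). Machine vertices: (116.939,78.403) → (125.066,46.779) → (97.501,29.277) → (72.338,50.085) → (84.352,80.446) → (116.939,78.403). Closed: final G1 returns to the first vertex.

**Shape 2** — `<polygon>` regular polygon, stroke `#ff0000` → engrave (S307, F4413). Machine vertices: (70.735,46.900) → (69.668,31.771) → (54.949,28.110) → (46.919,40.978) → (56.675,52.591) → (70.735,46.900). Closed: final G1 returns to the first vertex.

**Shape 3** — `<circle>` circle, stroke `#ff0000` → engrave (S307, F4413). Machine vertices: (105.851,72.501) → (100.593,88.684) → (86.827,98.685) → (69.811,98.685) → (56.045,88.684) → (50.787,72.501) → (56.045,56.318) → (69.811,46.317) → (86.827,46.317) → (100.593,56.318) → (105.851,72.501). Closed: final G1 returns to the first vertex.

**Shape 4** — `<path>` open polyline, stroke `#ff0000` → engrave (S307, F4413). Machine vertices: (121.290,74.655) → (104.411,50.377) → (136.488,76.600). Open path.

**Shape 5** — `<circle>` circle, stroke `#ff0000` → engrave (S307, F4413). Machine vertices: (272.060,30.709) → (268.792,40.765) → (260.238,46.981) → (249.664,46.981) → (241.110,40.765) → (237.842,30.709) → (241.110,20.653) → (249.664,14.437) → (260.238,14.437) → (268.792,20.653) → (272.060,30.709). Closed: final G1 returns to the first vertex.

**Shape 6** — `<polygon>` regular polygon, stroke `#ff0000` → engrave (S307, F4413). Machine vertices: (71.460,6.786) → (35.951,16.093) → (26.256,51.499) → (52.072,77.598) → (87.581,68.291) → (97.276,32.885) → (71.460,6.786). Closed: final G1 returns to the first vertex.

G21
G90
G0 X116.939 Y78.403
M3 S307
G1 X125.066 Y46.779 F4413
G1 X97.501 Y29.277
G1 X72.338 Y50.085
G1 X84.352 Y80.446
G1 X116.939 Y78.403
M5
G0 X70.735 Y46.900
M3 S307
G1 X69.668 Y31.771 F4413
G1 X54.949 Y28.110
G1 X46.919 Y40.978
G1 X56.675 Y52.591
G1 X70.735 Y46.900
M5
G0 X105.851 Y72.501
M3 S307
G1 X100.593 Y88.684 F4413
G1 X86.827 Y98.685
G1 X69.811 Y98.685
G1 X56.045 Y88.684
G1 X50.787 Y72.501
G1 X56.045 Y56.318
G1 X69.811 Y46.317
G1 X86.827 Y46.317
G1 X100.593 Y56.318
G1 X105.851 Y72.501
M5
G0 X121.290 Y74.655
M3 S307
G1 X104.411 Y50.377 F4413
G1 X136.488 Y76.600
M5
G0 X272.060 Y30.709
M3 S307
G1 X268.792 Y40.765 F4413
G1 X260.238 Y46.981
G1 X249.664 Y46.981
G1 X241.110 Y40.765
G1 X237.842 Y30.709
G1 X241.110 Y20.653
G1 X249.664 Y14.437
G1 X260.238 Y14.437
G1 X268.792 Y20.653
G1 X272.060 Y30.709
M5
G0 X71.460 Y6.786
M3 S307
G1 X35.951 Y16.093 F4413
G1 X26.256 Y51.499
G1 X52.072 Y77.598
G1 X87.581 Y68.291
G1 X97.276 Y32.885
G1 X71.460 Y6.786
M5
G0 X0.000 Y0.000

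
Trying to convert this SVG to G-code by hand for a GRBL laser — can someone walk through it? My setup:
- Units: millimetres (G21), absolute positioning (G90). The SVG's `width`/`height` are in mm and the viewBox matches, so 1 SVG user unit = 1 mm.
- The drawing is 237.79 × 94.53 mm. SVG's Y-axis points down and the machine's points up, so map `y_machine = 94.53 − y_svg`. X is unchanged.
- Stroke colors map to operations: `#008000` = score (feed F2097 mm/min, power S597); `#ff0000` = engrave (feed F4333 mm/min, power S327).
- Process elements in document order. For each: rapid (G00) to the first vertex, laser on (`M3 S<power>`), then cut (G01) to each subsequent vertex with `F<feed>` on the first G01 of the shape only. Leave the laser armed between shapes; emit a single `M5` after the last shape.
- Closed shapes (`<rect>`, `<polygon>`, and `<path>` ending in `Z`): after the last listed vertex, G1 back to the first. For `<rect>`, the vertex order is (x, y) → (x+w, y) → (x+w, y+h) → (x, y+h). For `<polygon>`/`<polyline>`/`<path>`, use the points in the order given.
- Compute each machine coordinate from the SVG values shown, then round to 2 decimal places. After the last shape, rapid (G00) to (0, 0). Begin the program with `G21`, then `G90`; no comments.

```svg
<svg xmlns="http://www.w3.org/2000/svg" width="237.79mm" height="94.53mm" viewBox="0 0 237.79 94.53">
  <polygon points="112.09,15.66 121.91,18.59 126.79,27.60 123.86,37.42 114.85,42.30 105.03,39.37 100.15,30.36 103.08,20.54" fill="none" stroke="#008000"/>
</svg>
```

G21
G90
G00 X112.09 Y78.87
M3 S597
G01 X121.91 Y75.94 F2097
G01 X126.79 Y66.93
G01 X123.86 Y57.11
G01 X114.85 Y52.23
G01 X105.03 Y55.16
G01 X100.15 Y64.17
G01 X103.08 Y73.99
G01 X112.09 Y78.87
M5
G00 X0.00 Y0.00

viewBox `0 0 237.79 94.53` with mm width/height → 1 unit = 1 mm. Flip: y_m = 94.53 − y_svg.

**Shape 1** — `<polygon>` regular polygon, stroke `#008000` → score (S597, F2097). Machine vertices: (112.09,78.87) → (121.91,75.94) → (126.79,66.93) → (123.86,57.11) → (114.85,52.23) → (105.03,55.16) → (100.15,64.17) → (103.08,73.99) → (112.09,78.87). Closed: final G1 returns to the first vertex.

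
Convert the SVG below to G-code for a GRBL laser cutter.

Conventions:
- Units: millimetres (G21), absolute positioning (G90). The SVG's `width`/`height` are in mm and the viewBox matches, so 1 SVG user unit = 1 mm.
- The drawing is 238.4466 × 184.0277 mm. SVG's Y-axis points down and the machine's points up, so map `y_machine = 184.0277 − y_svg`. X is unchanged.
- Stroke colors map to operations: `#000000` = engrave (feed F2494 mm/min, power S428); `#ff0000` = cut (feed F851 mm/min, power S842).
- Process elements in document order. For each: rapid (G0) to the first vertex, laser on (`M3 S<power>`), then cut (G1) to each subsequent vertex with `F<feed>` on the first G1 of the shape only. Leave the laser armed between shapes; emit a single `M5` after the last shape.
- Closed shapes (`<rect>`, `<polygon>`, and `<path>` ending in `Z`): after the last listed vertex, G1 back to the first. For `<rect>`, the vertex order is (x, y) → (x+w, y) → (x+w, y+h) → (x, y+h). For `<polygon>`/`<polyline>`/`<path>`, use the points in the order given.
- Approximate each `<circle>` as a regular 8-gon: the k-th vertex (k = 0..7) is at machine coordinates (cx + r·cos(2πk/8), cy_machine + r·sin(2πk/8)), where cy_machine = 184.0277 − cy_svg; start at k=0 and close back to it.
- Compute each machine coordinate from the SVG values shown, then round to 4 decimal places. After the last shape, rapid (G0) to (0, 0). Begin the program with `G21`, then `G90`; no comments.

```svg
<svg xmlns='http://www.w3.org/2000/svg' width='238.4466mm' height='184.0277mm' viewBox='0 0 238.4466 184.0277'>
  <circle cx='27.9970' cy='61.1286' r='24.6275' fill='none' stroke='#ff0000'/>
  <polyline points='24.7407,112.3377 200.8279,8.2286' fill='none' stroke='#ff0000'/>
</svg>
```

viewBox `0 0 238.4466 184.0277` with mm width/height → 1 unit = 1 mm. Flip: y_m = 184.0277 − y_svg.

**Shape 1** — `<circle>` circle, stroke `#ff0000` → cut (S842, F851). Machine vertices: (52.6245,122.8991) → (45.4113,140.3134) → (27.9970,147.5266) → (10.5827,140.3134) → (3.3695,122.8991) → (10.5827,105.4848) → (27.9970,98.2716) → (45.4113,105.4848) → (52.6245,122.8991). Closed: final G1 returns to the first vertex.

**Shape 2** — `<polyline>` line segment, stroke `#ff0000` → cut (S842, F851). Machine vertices: (24.7407,71.6900) → (200.8279,175.7991). Open path.

G21
G90
G0 X52.6245 Y122.8991
M3 S842
G1 X45.4113 Y140.3134 F851
G1 X27.9970 Y147.5266
G1 X10.5827 Y140.3134
G1 X3.3695 Y122.8991
G1 X10.5827 Y105.4848
G1 X27.9970 Y98.2716
G1 X45.4113 Y105.4848
G1 X52.6245 Y122.8991
G0 X24.7407 Y71.6900
M3 S842
G1 X200.8279 Y175.7991 F851
M5
G0 X0.0000 Y0.0000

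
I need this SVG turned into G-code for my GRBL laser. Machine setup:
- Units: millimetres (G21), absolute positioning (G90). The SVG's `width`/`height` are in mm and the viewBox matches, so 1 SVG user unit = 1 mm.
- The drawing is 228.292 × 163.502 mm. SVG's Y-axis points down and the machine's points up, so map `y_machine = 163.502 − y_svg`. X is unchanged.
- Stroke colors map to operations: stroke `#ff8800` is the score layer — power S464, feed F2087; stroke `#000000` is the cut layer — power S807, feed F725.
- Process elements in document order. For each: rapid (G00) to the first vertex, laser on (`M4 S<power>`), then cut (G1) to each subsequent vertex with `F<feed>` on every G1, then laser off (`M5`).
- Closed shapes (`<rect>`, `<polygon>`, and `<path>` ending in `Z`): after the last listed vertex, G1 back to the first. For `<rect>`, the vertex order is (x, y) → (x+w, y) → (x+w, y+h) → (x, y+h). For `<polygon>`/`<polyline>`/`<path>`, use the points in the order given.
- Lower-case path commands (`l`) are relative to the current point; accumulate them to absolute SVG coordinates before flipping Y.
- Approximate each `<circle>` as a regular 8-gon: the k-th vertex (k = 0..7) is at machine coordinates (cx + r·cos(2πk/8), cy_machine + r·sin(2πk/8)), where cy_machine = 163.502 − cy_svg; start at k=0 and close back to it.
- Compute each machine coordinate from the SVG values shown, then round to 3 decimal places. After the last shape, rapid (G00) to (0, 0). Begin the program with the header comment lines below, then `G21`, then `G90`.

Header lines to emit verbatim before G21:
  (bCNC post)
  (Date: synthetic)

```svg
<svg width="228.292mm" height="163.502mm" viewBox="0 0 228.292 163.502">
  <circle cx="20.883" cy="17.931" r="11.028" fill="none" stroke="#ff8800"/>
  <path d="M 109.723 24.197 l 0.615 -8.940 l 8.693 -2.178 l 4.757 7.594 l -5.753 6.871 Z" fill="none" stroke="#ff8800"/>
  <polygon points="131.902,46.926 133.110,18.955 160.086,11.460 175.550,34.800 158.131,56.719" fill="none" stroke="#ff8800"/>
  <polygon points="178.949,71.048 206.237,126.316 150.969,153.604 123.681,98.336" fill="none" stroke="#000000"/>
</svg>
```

viewBox `0 0 228.292 163.502` with mm width/height → 1 unit = 1 mm. Flip: y_m = 163.502 − y_svg.

**Shape 1** — `<circle>` circle, stroke `#ff8800` → score (S464, F2087). Machine vertices: (31.911,145.571) → (28.681,153.369) → (20.883,156.599) → (13.085,153.369) → (9.855,145.571) → (13.085,137.773) → (20.883,134.543) → (28.681,137.773) → (31.911,145.571). Closed: final G1 returns to the first vertex.

**Shape 2** — `<path>` regular polygon, stroke `#ff8800` → score (S464, F2087). Machine vertices: (109.723,139.305) → (110.338,148.245) → (119.031,150.423) → (123.788,142.829) → (118.035,135.958) → (109.723,139.305). Closed: final G1 returns to the first vertex.

**Shape 3** — `<polygon>` regular polygon, stroke `#ff8800` → score (S464, F2087). Machine vertices: (131.902,116.576) → (133.110,144.547) → (160.086,152.042) → (175.550,128.702) → (158.131,106.783) → (131.902,116.576). Closed: final G1 returns to the first vertex.

**Shape 4** — `<polygon>` regular polygon, stroke `#000000` → cut (S807, F725). Machine vertices: (178.949,92.454) → (206.237,37.186) → (150.969,9.898) → (123.681,65.166) → (178.949,92.454). Closed: final G1 returns to the first vertex.

(bCNC post)
(Date: synthetic)
G21
G90
G00 X31.911 Y145.571
M4 S464
G1 X28.681 Y153.369 F2087
G1 X20.883 Y156.599 F2087
G1 X13.085 Y153.369 F2087
G1 X9.855 Y145.571 F2087
G1 X13.085 Y137.773 F2087
G1 X20.883 Y134.543 F2087
G1 X28.681 Y137.773 F2087
G1 X31.911 Y145.571 F2087
M5
G00 X109.723 Y139.305
M4 S464
G1 X110.338 Y148.245 F2087
G1 X119.031 Y150.423 F2087
G1 X123.788 Y142.829 F2087
G1 X118.035 Y135.958 F2087
G1 X109.723 Y139.305 F2087
M5
G00 X131.902 Y116.576
M4 S464
G1 X133.110 Y144.547 F2087
G1 X160.086 Y152.042 F2087
G1 X175.550 Y128.702 F2087
G1 X158.131 Y106.783 F2087
G1 X131.902 Y116.576 F2087
M5
G00 X178.949 Y92.454
M4 S807
G1 X206.237 Y37.186 F725
G1 X150.969 Y9.898 F725
G1 X123.681 Y65.166 F725
G1 X178.949 Y92.454 F725
M5
G00 X0.000 Y0.000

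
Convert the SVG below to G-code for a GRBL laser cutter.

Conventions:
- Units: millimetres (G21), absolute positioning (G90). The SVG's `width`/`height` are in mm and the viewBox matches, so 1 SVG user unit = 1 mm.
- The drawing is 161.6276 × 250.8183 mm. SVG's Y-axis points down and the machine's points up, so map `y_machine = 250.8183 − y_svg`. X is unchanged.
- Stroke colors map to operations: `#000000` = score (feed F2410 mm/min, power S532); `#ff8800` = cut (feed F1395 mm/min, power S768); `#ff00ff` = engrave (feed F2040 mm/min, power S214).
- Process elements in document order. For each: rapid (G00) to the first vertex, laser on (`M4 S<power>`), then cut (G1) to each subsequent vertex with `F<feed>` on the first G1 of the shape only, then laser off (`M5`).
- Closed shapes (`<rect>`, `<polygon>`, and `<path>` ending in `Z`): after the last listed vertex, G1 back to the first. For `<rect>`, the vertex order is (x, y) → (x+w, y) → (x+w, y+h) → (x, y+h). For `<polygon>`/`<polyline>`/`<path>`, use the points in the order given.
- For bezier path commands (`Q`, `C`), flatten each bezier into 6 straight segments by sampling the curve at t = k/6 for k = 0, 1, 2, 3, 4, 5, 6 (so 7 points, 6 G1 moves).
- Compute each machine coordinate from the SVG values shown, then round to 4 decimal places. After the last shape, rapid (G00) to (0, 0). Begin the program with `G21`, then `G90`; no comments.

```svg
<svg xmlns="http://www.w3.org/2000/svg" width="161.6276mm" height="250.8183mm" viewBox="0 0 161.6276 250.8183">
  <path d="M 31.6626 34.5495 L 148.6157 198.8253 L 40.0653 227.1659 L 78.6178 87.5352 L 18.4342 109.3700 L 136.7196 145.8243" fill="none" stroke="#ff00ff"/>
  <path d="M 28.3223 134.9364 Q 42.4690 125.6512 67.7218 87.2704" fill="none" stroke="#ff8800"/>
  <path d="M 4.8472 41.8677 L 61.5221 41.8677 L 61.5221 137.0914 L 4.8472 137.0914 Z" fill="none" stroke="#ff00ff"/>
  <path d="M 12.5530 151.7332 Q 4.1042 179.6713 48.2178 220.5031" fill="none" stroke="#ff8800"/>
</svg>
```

G21
G90
G00 X31.6626 Y216.2688
M4 S214
G1 X148.6157 Y51.9930 F2040
G1 X40.0653 Y23.6524
G1 X78.6178 Y163.2831
G1 X18.4342 Y141.4483
G1 X136.7196 Y104.9940
M5
G00 X28.3223 Y115.8819
M4 S768
G1 X33.3464 Y119.7852 F1395
G1 X38.9874 Y125.3049
G1 X45.2455 Y132.4410
G1 X52.1206 Y141.1935
G1 X59.6127 Y151.5625
G1 X67.7218 Y163.5479
M5
G00 X4.8472 Y208.9506
M4 S214
G1 X61.5221 Y208.9506 F2040
G1 X61.5221 Y113.7269
G1 X4.8472 Y113.7269
G1 X4.8472 Y208.9506
M5
G00 X12.5530 Y99.0851
M4 S768
G1 X11.1968 Y89.4142 F1395
G1 X12.7607 Y79.0271
G1 X17.2448 Y67.9236
G1 X24.6490 Y56.1038
G1 X34.9733 Y43.5676
G1 X48.2178 Y30.3152
M5
G00 X0.0000 Y0.0000

1 u = 1 mm; y_m = 250.8183 − y.

[1] `<path>` open polyline, #ff00ff→engrave S214 F2040: (31.6626,216.2688) → (148.6157,51.9930) → (40.0653,23.6524) → (78.6178,163.2831) → (18.4342,141.4483) → (136.7196,104.9940)

[2] `<path>` quadratic bezier, #ff8800→cut S768 F1395: (28.3223,115.8819) → (33.3464,119.7852) → (38.9874,125.3049) → (45.2455,132.4410) → (52.1206,141.1935) → (59.6127,151.5625) → (67.7218,163.5479)

[3] `<path>` rectangle, #ff00ff→engrave S214 F2040: (4.8472,208.9506) → (61.5221,208.9506) → (61.5221,113.7269) → (4.8472,113.7269) → (4.8472,208.9506) (closed)

[4] `<path>` quadratic bezier, #ff8800→cut S768 F1395: (12.5530,99.0851) → (11.1968,89.4142) → (12.7607,79.0271) → (17.2448,67.9236) → (24.6490,56.1038) → (34.9733,43.5676) → (48.2178,30.3152)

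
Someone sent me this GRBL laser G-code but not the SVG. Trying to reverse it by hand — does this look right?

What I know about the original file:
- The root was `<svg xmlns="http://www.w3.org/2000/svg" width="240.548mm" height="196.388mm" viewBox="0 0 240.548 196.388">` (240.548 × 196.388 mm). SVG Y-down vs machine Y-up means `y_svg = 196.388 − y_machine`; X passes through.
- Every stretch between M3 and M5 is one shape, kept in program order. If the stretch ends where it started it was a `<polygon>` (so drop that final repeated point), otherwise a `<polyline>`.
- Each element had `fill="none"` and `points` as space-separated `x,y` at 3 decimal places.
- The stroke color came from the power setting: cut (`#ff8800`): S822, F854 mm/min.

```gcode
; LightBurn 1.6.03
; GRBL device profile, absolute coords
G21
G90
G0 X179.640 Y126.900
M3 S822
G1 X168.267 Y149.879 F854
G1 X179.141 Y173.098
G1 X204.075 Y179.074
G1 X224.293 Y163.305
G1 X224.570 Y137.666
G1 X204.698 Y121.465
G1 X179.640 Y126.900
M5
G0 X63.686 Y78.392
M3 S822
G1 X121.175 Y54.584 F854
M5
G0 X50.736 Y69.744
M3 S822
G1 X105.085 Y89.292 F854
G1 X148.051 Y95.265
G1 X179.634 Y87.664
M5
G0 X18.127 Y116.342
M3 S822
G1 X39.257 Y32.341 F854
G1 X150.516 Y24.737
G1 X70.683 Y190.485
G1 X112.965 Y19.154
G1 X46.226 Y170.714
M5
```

y_svg = 196.388 − y_m. Every run uses S822, so all elements get stroke `#ff8800` (cut).

[1] closed run; points: 179.640,69.488 168.267,46.509 179.141,23.290 204.075,17.314 224.293,33.083 224.570,58.722 204.698,74.923

[2] open run; points: 63.686,117.996 121.175,141.804

[3] open run; points: 50.736,126.644 105.085,107.096 148.051,101.123 179.634,108.724

[4] open run; points: 18.127,80.046 39.257,164.047 150.516,171.651 70.683,5.903 112.965,177.234 46.226,25.674

<svg xmlns="http://www.w3.org/2000/svg" width="240.548mm" height="196.388mm" viewBox="0 0 240.548 196.388">
  <polygon points="179.640,69.488 168.267,46.509 179.141,23.290 204.075,17.314 224.293,33.083 224.570,58.722 204.698,74.923" fill="none" stroke="#ff8800"/>
  <polyline points="63.686,117.996 121.175,141.804" fill="none" stroke="#ff8800"/>
  <polyline points="50.736,126.644 105.085,107.096 148.051,101.123 179.634,108.724" fill="none" stroke="#ff8800"/>
  <polyline points="18.127,80.046 39.257,164.047 150.516,171.651 70.683,5.903 112.965,177.234 46.226,25.674" fill="none" stroke="#ff8800"/>
</svg>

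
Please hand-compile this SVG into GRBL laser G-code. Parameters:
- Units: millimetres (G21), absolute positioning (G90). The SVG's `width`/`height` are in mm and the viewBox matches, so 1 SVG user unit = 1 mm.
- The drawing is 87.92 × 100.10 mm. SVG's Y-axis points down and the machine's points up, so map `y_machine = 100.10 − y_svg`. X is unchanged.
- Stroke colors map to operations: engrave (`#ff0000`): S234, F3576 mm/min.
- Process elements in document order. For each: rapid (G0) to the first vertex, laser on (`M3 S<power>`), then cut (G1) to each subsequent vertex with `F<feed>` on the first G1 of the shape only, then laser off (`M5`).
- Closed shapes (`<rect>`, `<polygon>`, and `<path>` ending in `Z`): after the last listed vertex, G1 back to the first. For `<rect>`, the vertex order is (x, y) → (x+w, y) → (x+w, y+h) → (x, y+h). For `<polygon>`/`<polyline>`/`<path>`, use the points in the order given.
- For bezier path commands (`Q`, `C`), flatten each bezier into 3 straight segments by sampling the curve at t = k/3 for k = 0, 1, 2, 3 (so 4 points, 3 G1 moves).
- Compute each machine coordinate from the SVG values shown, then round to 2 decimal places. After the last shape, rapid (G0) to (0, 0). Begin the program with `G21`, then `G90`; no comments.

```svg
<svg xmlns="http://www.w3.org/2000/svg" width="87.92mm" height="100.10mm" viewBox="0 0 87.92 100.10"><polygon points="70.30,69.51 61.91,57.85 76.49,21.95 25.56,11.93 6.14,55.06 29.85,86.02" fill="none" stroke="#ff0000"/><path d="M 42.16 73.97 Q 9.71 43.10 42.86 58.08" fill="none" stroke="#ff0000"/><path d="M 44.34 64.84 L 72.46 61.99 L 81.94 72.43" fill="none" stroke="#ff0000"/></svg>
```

G21
G90
G0 X70.30 Y30.59
M3 S234
G1 X61.91 Y42.25 F3576
G1 X76.49 Y78.15
G1 X25.56 Y88.17
G1 X6.14 Y45.04
G1 X29.85 Y14.08
G1 X70.30 Y30.59
M5
G0 X42.16 Y26.13
M3 S234
G1 X27.82 Y41.62 F3576
G1 X28.05 Y46.91
G1 X42.86 Y42.02
M5
G0 X44.34 Y35.26
M3 S234
G1 X72.46 Y38.11 F3576
G1 X81.94 Y27.67
M5
G0 X0.00 Y0.00

1 u = 1 mm; y_m = 100.10 − y.

[1] `<polygon>` closed polygon, #ff0000→engrave S234 F3576: (70.30,30.59) → (61.91,42.25) → (76.49,78.15) → (25.56,88.17) → (6.14,45.04) → (29.85,14.08) → (70.30,30.59) (closed)

[2] `<path>` quadratic bezier, #ff0000→engrave S234 F3576: (42.16,26.13) → (27.82,41.62) → (28.05,46.91) → (42.86,42.02)

[3] `<path>` open polyline, #ff0000→engrave S234 F3576: (44.34,35.26) → (72.46,38.11) → (81.94,27.67)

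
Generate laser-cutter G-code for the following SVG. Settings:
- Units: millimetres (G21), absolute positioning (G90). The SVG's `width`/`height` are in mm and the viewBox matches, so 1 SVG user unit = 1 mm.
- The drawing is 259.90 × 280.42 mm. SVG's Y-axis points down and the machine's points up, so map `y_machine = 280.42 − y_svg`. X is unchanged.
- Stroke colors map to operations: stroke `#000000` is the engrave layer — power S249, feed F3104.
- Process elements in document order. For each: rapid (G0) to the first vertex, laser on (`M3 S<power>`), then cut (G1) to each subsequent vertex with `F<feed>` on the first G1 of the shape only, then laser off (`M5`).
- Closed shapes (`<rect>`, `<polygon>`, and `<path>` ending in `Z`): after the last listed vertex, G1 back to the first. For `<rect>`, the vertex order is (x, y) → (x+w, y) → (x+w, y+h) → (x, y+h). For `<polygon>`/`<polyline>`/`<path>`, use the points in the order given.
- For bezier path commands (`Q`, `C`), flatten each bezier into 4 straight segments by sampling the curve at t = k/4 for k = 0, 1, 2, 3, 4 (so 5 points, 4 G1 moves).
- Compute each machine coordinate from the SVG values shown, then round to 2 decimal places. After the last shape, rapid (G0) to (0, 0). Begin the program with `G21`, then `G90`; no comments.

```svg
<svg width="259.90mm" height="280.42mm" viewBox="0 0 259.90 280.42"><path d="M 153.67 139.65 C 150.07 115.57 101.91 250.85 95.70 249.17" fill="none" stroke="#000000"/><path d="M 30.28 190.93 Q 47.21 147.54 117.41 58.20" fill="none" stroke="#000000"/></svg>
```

Since the viewBox matches the mm dimensions, user units are millimetres directly. The only transform is the Y-flip y_m = 280.42 − y_svg.

Shape 1 is a cubic bezier drawn with `<path>`. Its stroke #000000 means engrave at S249, F3104. After flipping Y the toolpath is (153.67,140.77) → (143.97,133.58) → (125.66,94.41) → (106.87,51.04) → (95.70,31.25).

Shape 2 is a quadratic bezier drawn with `<path>`. Its stroke #000000 means engrave at S249, F3104. After flipping Y the toolpath is (30.28,89.49) → (42.07,114.06) → (60.53,144.37) → (85.64,180.42) → (117.41,222.22).

G21
G90
G0 X153.67 Y140.77
M3 S249
G1 X143.97 Y133.58 F3104
G1 X125.66 Y94.41
G1 X106.87 Y51.04
G1 X95.70 Y31.25
M5
G0 X30.28 Y89.49
M3 S249
G1 X42.07 Y114.06 F3104
G1 X60.53 Y144.37
G1 X85.64 Y180.42
G1 X117.41 Y222.22
M5
G0 X0.00 Y0.00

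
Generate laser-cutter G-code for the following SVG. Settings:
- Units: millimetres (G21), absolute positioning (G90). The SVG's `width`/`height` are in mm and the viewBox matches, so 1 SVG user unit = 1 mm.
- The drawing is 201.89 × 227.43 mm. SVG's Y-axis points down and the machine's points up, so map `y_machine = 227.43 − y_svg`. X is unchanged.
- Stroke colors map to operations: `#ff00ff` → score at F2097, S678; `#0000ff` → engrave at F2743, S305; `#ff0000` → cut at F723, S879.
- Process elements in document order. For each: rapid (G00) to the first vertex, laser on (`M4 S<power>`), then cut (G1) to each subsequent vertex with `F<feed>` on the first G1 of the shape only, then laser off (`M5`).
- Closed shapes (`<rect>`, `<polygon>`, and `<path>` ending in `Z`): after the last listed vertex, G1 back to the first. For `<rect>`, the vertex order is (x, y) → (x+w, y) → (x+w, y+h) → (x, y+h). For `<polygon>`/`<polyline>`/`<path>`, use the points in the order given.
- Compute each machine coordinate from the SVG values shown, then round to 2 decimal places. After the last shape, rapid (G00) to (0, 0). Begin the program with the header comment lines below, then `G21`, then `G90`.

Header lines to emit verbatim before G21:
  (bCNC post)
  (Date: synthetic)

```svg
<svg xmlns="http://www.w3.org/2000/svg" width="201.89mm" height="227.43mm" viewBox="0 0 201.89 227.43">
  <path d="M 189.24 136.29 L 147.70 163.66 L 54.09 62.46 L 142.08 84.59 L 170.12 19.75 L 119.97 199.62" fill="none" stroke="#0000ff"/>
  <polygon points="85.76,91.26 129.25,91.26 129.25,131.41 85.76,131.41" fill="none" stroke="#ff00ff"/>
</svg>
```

1 u = 1 mm; y_m = 227.43 − y.

[1] `<path>` open polyline, #0000ff→engrave S305 F2743: (189.24,91.14) → (147.70,63.77) → (54.09,164.97) → (142.08,142.84) → (170.12,207.68) → (119.97,27.81)

[2] `<polygon>` rectangle, #ff00ff→score S678 F2097: (85.76,136.17) → (129.25,136.17) → (129.25,96.02) → (85.76,96.02) → (85.76,136.17) (closed)

(bCNC post)
(Date: synthetic)
G21
G90
G00 X189.24 Y91.14
M4 S305
G1 X147.70 Y63.77 F2743
G1 X54.09 Y164.97
G1 X142.08 Y142.84
G1 X170.12 Y207.68
G1 X119.97 Y27.81
M5
G00 X85.76 Y136.17
M4 S678
G1 X129.25 Y136.17 F2097
G1 X129.25 Y96.02
G1 X85.76 Y96.02
G1 X85.76 Y136.17
M5
G00 X0.00 Y0.00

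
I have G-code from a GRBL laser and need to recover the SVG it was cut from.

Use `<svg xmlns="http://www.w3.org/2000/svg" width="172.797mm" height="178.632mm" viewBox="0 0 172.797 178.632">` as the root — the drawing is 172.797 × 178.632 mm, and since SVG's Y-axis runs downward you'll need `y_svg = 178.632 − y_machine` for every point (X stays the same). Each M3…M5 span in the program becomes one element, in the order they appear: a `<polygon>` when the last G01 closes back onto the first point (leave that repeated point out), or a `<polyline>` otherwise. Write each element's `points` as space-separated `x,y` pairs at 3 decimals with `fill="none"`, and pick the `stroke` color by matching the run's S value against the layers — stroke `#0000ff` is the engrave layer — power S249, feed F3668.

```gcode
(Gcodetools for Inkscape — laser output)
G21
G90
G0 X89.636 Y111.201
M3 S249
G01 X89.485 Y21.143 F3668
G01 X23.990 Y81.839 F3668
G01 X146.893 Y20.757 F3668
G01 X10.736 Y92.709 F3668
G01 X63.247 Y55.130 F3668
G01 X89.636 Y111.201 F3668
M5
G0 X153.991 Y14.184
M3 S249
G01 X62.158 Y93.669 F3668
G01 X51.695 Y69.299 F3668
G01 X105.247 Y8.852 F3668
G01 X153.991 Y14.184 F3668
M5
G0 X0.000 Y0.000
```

<svg xmlns="http://www.w3.org/2000/svg" width="172.797mm" height="178.632mm" viewBox="0 0 172.797 178.632">
  <polygon points="89.636,67.431 89.485,157.489 23.990,96.793 146.893,157.875 10.736,85.923 63.247,123.502" fill="none" stroke="#0000ff"/>
  <polygon points="153.991,164.448 62.158,84.963 51.695,109.333 105.247,169.780" fill="none" stroke="#0000ff"/>
</svg>

Each laser-on run becomes one SVG element. Flip Y back into SVG space with y_svg = 178.632 − y_machine. Every run uses S249, so all elements get stroke `#0000ff` (engrave).

Run 1: The run returns to its start, so emit a `<polygon>` with points (Y-flipped): 89.636,67.431 89.485,157.489 23.990,96.793 146.893,157.875 10.736,85.923 63.247,123.502.

Run 2: The run returns to its start, so emit a `<polygon>` with points (Y-flipped): 153.991,164.448 62.158,84.963 51.695,109.333 105.247,169.780.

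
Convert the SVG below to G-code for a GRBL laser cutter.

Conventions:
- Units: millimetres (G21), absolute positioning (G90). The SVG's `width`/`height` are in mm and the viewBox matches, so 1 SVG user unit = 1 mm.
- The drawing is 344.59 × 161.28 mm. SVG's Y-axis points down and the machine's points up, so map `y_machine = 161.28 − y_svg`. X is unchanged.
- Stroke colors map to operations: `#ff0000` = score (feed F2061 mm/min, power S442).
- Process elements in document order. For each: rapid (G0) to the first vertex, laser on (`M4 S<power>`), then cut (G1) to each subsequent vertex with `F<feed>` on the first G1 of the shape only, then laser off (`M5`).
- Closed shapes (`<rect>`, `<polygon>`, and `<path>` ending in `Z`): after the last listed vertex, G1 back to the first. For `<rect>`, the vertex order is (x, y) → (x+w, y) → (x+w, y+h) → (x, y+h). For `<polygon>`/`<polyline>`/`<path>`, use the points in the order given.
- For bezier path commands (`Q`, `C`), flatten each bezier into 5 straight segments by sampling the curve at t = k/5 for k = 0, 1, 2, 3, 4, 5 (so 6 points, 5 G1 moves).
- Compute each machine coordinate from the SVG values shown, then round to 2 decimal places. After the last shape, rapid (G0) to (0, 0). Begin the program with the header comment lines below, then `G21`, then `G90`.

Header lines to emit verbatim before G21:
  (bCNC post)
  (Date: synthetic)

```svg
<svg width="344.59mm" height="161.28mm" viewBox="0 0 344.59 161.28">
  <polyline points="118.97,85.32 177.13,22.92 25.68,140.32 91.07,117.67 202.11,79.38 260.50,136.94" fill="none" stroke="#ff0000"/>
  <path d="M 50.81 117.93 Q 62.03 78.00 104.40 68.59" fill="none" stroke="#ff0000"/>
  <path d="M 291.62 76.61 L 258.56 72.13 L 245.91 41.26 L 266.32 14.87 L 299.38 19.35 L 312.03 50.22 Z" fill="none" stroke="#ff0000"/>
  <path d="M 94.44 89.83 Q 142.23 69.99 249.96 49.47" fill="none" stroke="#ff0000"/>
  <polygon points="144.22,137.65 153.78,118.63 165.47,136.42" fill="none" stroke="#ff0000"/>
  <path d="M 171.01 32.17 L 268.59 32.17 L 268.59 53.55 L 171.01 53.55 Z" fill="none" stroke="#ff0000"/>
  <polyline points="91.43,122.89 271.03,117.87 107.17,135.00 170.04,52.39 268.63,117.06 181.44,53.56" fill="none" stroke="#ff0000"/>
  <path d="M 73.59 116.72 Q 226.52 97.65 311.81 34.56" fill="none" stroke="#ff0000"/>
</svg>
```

(bCNC post)
(Date: synthetic)
G21
G90
G0 X118.97 Y75.96
M4 S442
G1 X177.13 Y138.36 F2061
G1 X25.68 Y20.96
G1 X91.07 Y43.61
G1 X202.11 Y81.90
G1 X260.50 Y24.34
M5
G0 X50.81 Y43.35
M4 S442
G1 X56.54 Y58.10 F2061
G1 X64.77 Y70.41
G1 X75.49 Y80.28
G1 X88.70 Y87.71
G1 X104.40 Y92.69
M5
G0 X291.62 Y84.67
M4 S442
G1 X258.56 Y89.15 F2061
G1 X245.91 Y120.02
G1 X266.32 Y146.41
G1 X299.38 Y141.93
G1 X312.03 Y111.06
G1 X291.62 Y84.67
M5
G0 X94.44 Y71.45
M4 S442
G1 X115.95 Y79.41 F2061
G1 X142.26 Y87.43
G1 X173.37 Y95.50
G1 X209.27 Y103.63
G1 X249.96 Y111.81
M5
G0 X144.22 Y23.63
M4 S442
G1 X153.78 Y42.65 F2061
G1 X165.47 Y24.86
G1 X144.22 Y23.63
M5
G0 X171.01 Y129.11
M4 S442
G1 X268.59 Y129.11 F2061
G1 X268.59 Y107.73
G1 X171.01 Y107.73
G1 X171.01 Y129.11
M5
G0 X91.43 Y38.39
M4 S442
G1 X271.03 Y43.41 F2061
G1 X107.17 Y26.28
G1 X170.04 Y108.89
G1 X268.63 Y44.22
G1 X181.44 Y107.72
M5
G0 X73.59 Y44.56
M4 S442
G1 X132.06 Y53.95 F2061
G1 X185.11 Y66.86
G1 X232.76 Y83.29
G1 X274.99 Y103.24
G1 X311.81 Y126.72
M5
G0 X0.00 Y0.00

Since the viewBox matches the mm dimensions, user units are millimetres directly. The only transform is the Y-flip y_m = 161.28 − y_svg.

Shape 1 is a open polyline drawn with `<polyline>`. Its stroke #ff0000 means score at S442, F2061. After flipping Y the toolpath is (118.97,75.96) → (177.13,138.36) → (25.68,20.96) → (91.07,43.61) → (202.11,81.90) → (260.50,24.34).

Shape 2 is a quadratic bezier drawn with `<path>`. Its stroke #ff0000 means score at S442, F2061. After flipping Y the toolpath is (50.81,43.35) → (56.54,58.10) → (64.77,70.41) → (75.49,80.28) → (88.70,87.71) → (104.40,92.69).

Shape 3 is a regular polygon drawn with `<path>`. Its stroke #ff0000 means score at S442, F2061. After flipping Y the toolpath is (291.62,84.67) → (258.56,89.15) → (245.91,120.02) → (266.32,146.41) → (299.38,141.93) → (312.03,111.06) → (291.62,84.67), returning to the start.

Shape 4 is a quadratic bezier drawn with `<path>`. Its stroke #ff0000 means score at S442, F2061. After flipping Y the toolpath is (94.44,71.45) → (115.95,79.41) → (142.26,87.43) → (173.37,95.50) → (209.27,103.63) → (249.96,111.81).

Shape 5 is a regular polygon drawn with `<polygon>`. Its stroke #ff0000 means score at S442, F2061. After flipping Y the toolpath is (144.22,23.63) → (153.78,42.65) → (165.47,24.86) → (144.22,23.63), returning to the start.

Shape 6 is a rectangle drawn with `<path>`. Its stroke #ff0000 means score at S442, F2061. After flipping Y the toolpath is (171.01,129.11) → (268.59,129.11) → (268.59,107.73) → (171.01,107.73) → (171.01,129.11), returning to the start.

Shape 7 is a open polyline drawn with `<polyline>`. Its stroke #ff0000 means score at S442, F2061. After flipping Y the toolpath is (91.43,38.39) → (271.03,43.41) → (107.17,26.28) → (170.04,108.89) → (268.63,44.22) → (181.44,107.72).

Shape 8 is a quadratic bezier drawn with `<path>`. Its stroke #ff0000 means score at S442, F2061. After flipping Y the toolpath is (73.59,44.56) → (132.06,53.95) → (185.11,66.86) → (232.76,83.29) → (274.99,103.24) → (311.81,126.72).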